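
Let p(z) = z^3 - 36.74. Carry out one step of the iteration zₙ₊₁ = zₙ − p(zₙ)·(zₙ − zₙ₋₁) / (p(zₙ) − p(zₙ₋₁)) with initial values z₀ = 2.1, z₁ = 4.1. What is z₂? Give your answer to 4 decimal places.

3.0212

p(2.1) = -27.479000, p(4.1) = 32.181000
z₂ = 4.100000 − 32.181000·(4.100000 − 2.100000) / (32.181000 − (-27.479000)) = 4.100000 − (64.362000)/(59.660000) = 3.021187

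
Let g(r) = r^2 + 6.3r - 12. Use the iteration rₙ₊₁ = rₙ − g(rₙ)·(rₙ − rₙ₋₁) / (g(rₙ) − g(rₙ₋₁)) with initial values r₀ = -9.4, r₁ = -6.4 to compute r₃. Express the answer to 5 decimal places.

g(-9.4) = 17.1400000, g(-6.4) = -11.3600000
r₂ = -6.4000000 − (-11.3600000)·(-6.4000000 − (-9.4000000)) / (-11.3600000 − 17.1400000) = -6.4000000 − (-34.0800000)/(-28.5000000) = -7.5957895
g(-7.5957895) = -2.1574560
r₃ = -7.5957895 − (-2.1574560)·(-7.5957895 − (-6.4000000)) / (-2.1574560 − (-11.3600000)) = -7.5957895 − (2.5798631)/(9.2025440) = -7.8761319

-7.87613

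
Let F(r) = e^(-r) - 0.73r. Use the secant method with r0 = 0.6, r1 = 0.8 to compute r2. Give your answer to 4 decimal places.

F(0.6) = 0.110812, F(0.8) = -0.134671
r2 = 0.800000 − (-0.134671)·(0.800000 − 0.600000) / (-0.134671 − 0.110812) = 0.800000 − (-0.026934)/(-0.245483) = 0.690281

0.6903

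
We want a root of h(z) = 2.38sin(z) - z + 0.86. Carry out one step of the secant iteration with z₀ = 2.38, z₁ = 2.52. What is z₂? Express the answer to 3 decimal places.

h(2.38) = 0.12238, h(2.52) = -0.27405
z₂ = 2.52000 − (-0.27405)·(2.52000 − 2.38000) / (-0.27405 − 0.12238) = 2.52000 − (-0.03837)/(-0.39643) = 2.42322

2.423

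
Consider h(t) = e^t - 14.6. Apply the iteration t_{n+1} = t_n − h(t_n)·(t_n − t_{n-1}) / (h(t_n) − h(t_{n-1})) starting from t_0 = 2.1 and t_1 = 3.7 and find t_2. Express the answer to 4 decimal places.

h(2.1) = -6.433830, h(3.7) = 25.847304
t_2 = 3.700000 − 25.847304·(3.700000 − 2.100000) / (25.847304 − (-6.433830)) = 3.700000 − (41.355687)/(32.281134) = 2.418890

2.4189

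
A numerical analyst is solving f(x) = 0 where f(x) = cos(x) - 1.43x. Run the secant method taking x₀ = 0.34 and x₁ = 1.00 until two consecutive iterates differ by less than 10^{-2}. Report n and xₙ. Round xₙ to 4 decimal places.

n = 4, xₙ = 0.5836

f(0.34) = 0.456555, f(1.00) = -0.889698
x₂ = 1.000000 − (-0.889698)·(0.660000)/(-1.346252) = 0.563826;  |Δ| = 0.436174
f(0.563826) = 0.038946
x₃ = 0.563826 − 0.038946·(-0.436174)/(0.928643) = 0.582118;  |Δ| = 0.018292
f(0.582118) = 0.002871
x₄ = 0.582118 − 0.002871·(0.018292)/(-0.036075) = 0.583574;  |Δ| = 0.001456
|x₄ − x₃| = 0.001456 < 10^{-2}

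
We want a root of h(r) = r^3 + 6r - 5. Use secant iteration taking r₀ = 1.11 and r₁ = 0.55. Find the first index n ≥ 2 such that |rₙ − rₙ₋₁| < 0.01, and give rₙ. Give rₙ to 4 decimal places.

h(1.11) = 3.027631, h(0.55) = -1.533625
r₂ = 0.550000 − (-1.533625)·(-0.560000)/(-4.561256) = 0.738288;  |Δ| = 0.188288
h(0.738288) = -0.167854
r₃ = 0.738288 − (-0.167854)·(0.188288)/(1.365771) = 0.761429;  |Δ| = 0.023141
h(0.761429) = 0.010028
r₄ = 0.761429 − 0.010028·(0.023141)/(0.177882) = 0.760124;  |Δ| = 0.001305
|r₄ − r₃| = 0.001305 < 0.01

n = 4, rₙ = 0.7601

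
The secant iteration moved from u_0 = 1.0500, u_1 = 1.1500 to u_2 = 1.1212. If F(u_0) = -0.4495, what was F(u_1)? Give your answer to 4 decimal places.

0.1818

The secant line through (1.0500, -0.4495) and (1.1500, F(u_1)) crosses zero at u_2 = 1.1212.
So (1.0500, -0.4495), (1.1500, F(u_1)), (1.1212, 0) are collinear:
F(u_1) = -0.4495 · (1.1500 − 1.1212) / (1.0500 − 1.1212) = -0.4495 · (0.028800)/(-0.071200) = 0.181820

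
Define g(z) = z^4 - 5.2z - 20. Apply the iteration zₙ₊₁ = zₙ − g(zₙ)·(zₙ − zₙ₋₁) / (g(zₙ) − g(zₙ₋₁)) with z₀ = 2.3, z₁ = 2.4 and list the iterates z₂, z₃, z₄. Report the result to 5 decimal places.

g(2.3) = -3.9759000, g(2.4) = 0.6976000
z₂ = 2.4000000 − 0.6976000·(2.4000000 − 2.3000000) / (0.6976000 − (-3.9759000)) = 2.4000000 − (0.0697600)/(4.6735000) = 2.3850733
g(2.3850733) = -0.0425004
z₃ = 2.3850733 − (-0.0425004)·(2.3850733 − 2.4000000) / (-0.0425004 − 0.6976000) = 2.3850733 − (0.0006344)/(-0.7401004) = 2.3859305
g(2.3859305) = -0.0004134
z₄ = 2.3859305 − (-0.0004134)·(2.3859305 − 2.3850733) / (-0.0004134 − (-0.0425004)) = 2.3859305 − (-0.0000004)/(0.0420869) = 2.3859389

2.38507, 2.38593, 2.38594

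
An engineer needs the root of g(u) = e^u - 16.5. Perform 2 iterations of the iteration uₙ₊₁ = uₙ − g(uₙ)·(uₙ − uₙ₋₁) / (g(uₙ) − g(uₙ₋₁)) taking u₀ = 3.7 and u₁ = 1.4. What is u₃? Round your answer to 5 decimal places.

g(3.7) = 23.9473044, g(1.4) = -12.4448000
u₂ = 1.4000000 − (-12.4448000)·(1.4000000 − 3.7000000) / (-12.4448000 − 23.9473044) = 1.4000000 − (28.6230401)/(-36.3921044) = 2.1865179
g(2.1865179) = -7.5958464
u₃ = 2.1865179 − (-7.5958464)·(2.1865179 − 1.4000000) / (-7.5958464 − (-12.4448000)) = 2.1865179 − (-5.9742689)/(4.8489536) = 3.4185917

3.41859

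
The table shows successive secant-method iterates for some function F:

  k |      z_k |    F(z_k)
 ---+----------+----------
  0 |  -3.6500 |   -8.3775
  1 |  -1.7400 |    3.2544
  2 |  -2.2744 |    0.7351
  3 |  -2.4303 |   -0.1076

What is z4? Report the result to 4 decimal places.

z4 = -2.4303 − (-0.1076)·(-2.4303 − (-2.2744)) / (-0.1076 − 0.7351)
   = -2.4303 − (0.016775)/(-0.842700) = -2.410394

-2.4104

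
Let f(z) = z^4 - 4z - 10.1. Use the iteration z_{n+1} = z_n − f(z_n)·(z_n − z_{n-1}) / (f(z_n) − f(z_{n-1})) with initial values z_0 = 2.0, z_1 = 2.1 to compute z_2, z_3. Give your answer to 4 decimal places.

2.0689, 2.0706

f(2.0) = -2.100000, f(2.1) = 0.948100
z_2 = 2.100000 − 0.948100·(2.100000 − 2.000000) / (0.948100 − (-2.100000)) = 2.100000 − (0.094810)/(3.048100) = 2.068895
f(2.068895) = -0.054373
z_3 = 2.068895 − (-0.054373)·(2.068895 − 2.100000) / (-0.054373 − 0.948100) = 2.068895 − (0.001691)/(-1.002473) = 2.070582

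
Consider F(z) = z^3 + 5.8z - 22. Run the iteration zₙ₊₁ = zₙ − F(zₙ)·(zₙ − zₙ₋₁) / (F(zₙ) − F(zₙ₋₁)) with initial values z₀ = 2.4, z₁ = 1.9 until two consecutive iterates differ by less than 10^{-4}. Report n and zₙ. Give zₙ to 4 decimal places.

F(2.4) = 5.744000, F(1.9) = -4.121000
z₂ = 1.900000 − (-4.121000)·(-0.500000)/(-9.865000) = 2.108870;  |Δ| = 0.208870
F(2.108870) = -0.389712
z₃ = 2.108870 − (-0.389712)·(0.208870)/(3.731288) = 2.130685;  |Δ| = 0.021815
F(2.130685) = 0.030897
z₄ = 2.130685 − 0.030897·(0.021815)/(0.420610) = 2.129083;  |Δ| = 0.001603
F(2.129083) = -0.000206
z₅ = 2.129083 − (-0.000206)·(-0.001603)/(-0.031103) = 2.129093;  |Δ| = 0.000011
|z₅ − z₄| = 0.000011 < 10^{-4}

n = 5, zₙ = 2.1291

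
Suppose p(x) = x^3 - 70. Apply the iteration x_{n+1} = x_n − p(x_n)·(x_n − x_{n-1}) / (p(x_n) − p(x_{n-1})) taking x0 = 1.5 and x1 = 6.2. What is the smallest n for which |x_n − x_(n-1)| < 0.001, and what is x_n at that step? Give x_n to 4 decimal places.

n = 8, x_n = 4.1213

p(1.5) = -66.625000, p(6.2) = 168.328000
x2 = 6.200000 − 168.328000·(4.700000)/(234.953000) = 2.832767;  |Δ| = 3.367233
p(2.832767) = -47.268277
x3 = 2.832767 − (-47.268277)·(-3.367233)/(-215.596277) = 3.571014;  |Δ| = 0.738247
p(3.571014) = -24.461940
x4 = 3.571014 − (-24.461940)·(0.738247)/(22.806337) = 4.362853;  |Δ| = 0.791839
p(4.362853) = 13.044667
x5 = 4.362853 − 13.044667·(0.791839)/(37.506607) = 4.087454;  |Δ| = 0.275399
p(4.087454) = -1.709758
x6 = 4.087454 − (-1.709758)·(-0.275399)/(-14.754425) = 4.119368;  |Δ| = 0.031914
p(4.119368) = -0.097672
x7 = 4.119368 − (-0.097672)·(0.031914)/(1.612086) = 4.121301;  |Δ| = 0.001934
p(4.121301) = 0.000807
x8 = 4.121301 − 0.000807·(0.001934)/(0.098479) = 4.121285;  |Δ| = 0.000016
|x8 − x7| = 0.000016 < 0.001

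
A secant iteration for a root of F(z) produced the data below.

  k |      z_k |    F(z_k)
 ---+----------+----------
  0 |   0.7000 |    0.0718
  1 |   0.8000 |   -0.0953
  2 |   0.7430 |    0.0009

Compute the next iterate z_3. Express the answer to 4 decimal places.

z_3 = 0.7430 − 0.0009·(0.7430 − 0.8000) / (0.0009 − (-0.0953))
   = 0.7430 − (-0.000051)/(0.096200) = 0.743533

0.7435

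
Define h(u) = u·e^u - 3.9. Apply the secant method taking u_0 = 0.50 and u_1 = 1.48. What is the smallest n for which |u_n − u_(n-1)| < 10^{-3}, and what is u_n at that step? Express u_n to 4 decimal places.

h(0.50) = -3.075639, h(1.48) = 2.601560
u_2 = 1.480000 − 2.601560·(0.980000)/(5.677199) = 1.030918;  |Δ| = 0.449082
h(1.030918) = -1.009679
u_3 = 1.030918 − (-1.009679)·(-0.449082)/(-3.611239) = 1.156478;  |Δ| = 0.125560
h(1.156478) = -0.223880
u_4 = 1.156478 − (-0.223880)·(0.125560)/(0.785799) = 1.192251;  |Δ| = 0.035773
h(1.192251) = 0.027861
u_5 = 1.192251 − 0.027861·(0.035773)/(0.251741) = 1.188292;  |Δ| = 0.003959
h(1.188292) = -0.000651
u_6 = 1.188292 − (-0.000651)·(-0.003959)/(-0.028512) = 1.188383;  |Δ| = 0.000090
|u_6 − u_5| = 0.000090 < 10^{-3}

n = 6, u_n = 1.1884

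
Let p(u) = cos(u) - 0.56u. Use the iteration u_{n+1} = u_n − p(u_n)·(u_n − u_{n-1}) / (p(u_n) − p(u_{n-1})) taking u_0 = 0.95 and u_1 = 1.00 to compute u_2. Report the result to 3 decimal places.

0.986

p(0.95) = 0.04968, p(1.00) = -0.01970
u_2 = 1.00000 − (-0.01970)·(1.00000 − 0.95000) / (-0.01970 − 0.04968) = 1.00000 − (-0.00098)/(-0.06938) = 0.98580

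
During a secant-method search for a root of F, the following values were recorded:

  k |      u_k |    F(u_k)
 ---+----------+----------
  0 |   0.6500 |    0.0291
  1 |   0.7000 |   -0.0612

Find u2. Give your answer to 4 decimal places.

0.6661

u2 = 0.7000 − (-0.0612)·(0.7000 − 0.6500) / (-0.0612 − 0.0291)
   = 0.7000 − (-0.003060)/(-0.090300) = 0.666113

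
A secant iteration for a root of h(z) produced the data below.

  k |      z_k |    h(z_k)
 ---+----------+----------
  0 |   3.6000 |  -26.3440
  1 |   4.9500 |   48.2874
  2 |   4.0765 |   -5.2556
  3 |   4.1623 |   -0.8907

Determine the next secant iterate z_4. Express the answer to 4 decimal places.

4.1798

z_4 = 4.1623 − (-0.8907)·(4.1623 − 4.0765) / (-0.8907 − (-5.2556))
   = 4.1623 − (-0.076422)/(4.364900) = 4.179808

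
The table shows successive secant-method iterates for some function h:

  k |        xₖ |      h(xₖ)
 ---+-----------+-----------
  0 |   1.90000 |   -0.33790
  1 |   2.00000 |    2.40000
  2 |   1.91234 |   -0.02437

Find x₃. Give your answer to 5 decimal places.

1.91322

x₃ = 1.91234 − (-0.02437)·(1.91234 − 2.00000) / (-0.02437 − 2.40000)
   = 1.91234 − (0.0021363)/(-2.4243700) = 1.9132212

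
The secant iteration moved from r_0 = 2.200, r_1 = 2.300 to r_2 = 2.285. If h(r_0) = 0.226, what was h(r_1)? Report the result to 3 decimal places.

The secant line through (2.200, 0.226) and (2.300, h(r_1)) crosses zero at r_2 = 2.285.
So (2.200, 0.226), (2.300, h(r_1)), (2.285, 0) are collinear:
h(r_1) = 0.226 · (2.300 − 2.285) / (2.200 − 2.285) = 0.226 · (0.01500)/(-0.08500) = -0.03988

-0.040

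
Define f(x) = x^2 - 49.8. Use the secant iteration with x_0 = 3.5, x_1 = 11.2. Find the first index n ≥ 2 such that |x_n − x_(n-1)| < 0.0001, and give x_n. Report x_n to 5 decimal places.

n = 7, x_n = 7.05691

f(3.5) = -37.5500000, f(11.2) = 75.6400000
x_2 = 11.2000000 − 75.6400000·(7.7000000)/(113.1900000) = 6.0544218;  |Δ| = 5.1455782
f(6.0544218) = -13.1439770
x_3 = 6.0544218 − (-13.1439770)·(-5.1455782)/(-88.7839770) = 6.8161962;  |Δ| = 0.7617744
f(6.8161962) = -3.3394696
x_4 = 6.8161962 − (-3.3394696)·(0.7617744)/(9.8045075) = 7.0756608;  |Δ| = 0.2594646
f(7.0756608) = 0.2649754
x_5 = 7.0756608 − 0.2649754·(0.2594646)/(3.6044449) = 7.0565866;  |Δ| = 0.0190741
f(7.0565866) = -0.0045852
x_6 = 7.0565866 − (-0.0045852)·(-0.0190741)/(-0.2695606) = 7.0569111;  |Δ| = 0.0003245
f(7.0569111) = -0.0000061
x_7 = 7.0569111 − (-0.0000061)·(0.0003245)/(0.0045792) = 7.0569115;  |Δ| = 0.0000004
|x_7 − x_6| = 0.0000004 < 0.0001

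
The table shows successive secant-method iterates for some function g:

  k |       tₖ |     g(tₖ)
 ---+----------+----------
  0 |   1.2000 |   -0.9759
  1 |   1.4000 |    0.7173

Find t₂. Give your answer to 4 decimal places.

1.3153

t₂ = 1.4000 − 0.7173·(1.4000 − 1.2000) / (0.7173 − (-0.9759))
   = 1.4000 − (0.143460)/(1.693200) = 1.315273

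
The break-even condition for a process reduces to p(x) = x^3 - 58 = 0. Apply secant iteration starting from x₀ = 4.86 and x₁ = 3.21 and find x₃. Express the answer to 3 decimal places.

3.902

p(4.86) = 56.79126, p(3.21) = -24.92384
x₂ = 3.21000 − (-24.92384)·(3.21000 − 4.86000) / (-24.92384 − 56.79126) = 3.21000 − (41.12433)/(-81.71510) = 3.71326
p(3.71326) = -6.80026
x₃ = 3.71326 − (-6.80026)·(3.71326 − 3.21000) / (-6.80026 − (-24.92384)) = 3.71326 − (-3.42233)/(18.12358) = 3.90210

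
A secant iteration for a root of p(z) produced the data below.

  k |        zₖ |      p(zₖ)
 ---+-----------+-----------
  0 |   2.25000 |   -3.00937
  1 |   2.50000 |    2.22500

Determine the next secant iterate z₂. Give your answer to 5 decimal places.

z₂ = 2.50000 − 2.22500·(2.50000 − 2.25000) / (2.22500 − (-3.00937))
   = 2.50000 − (0.5562500)/(5.2343700) = 2.3937312

2.39373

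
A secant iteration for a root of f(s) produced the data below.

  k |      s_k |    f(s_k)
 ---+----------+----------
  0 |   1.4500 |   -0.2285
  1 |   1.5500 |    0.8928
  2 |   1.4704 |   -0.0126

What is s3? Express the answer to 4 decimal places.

1.4715

s3 = 1.4704 − (-0.0126)·(1.4704 − 1.5500) / (-0.0126 − 0.8928)
   = 1.4704 − (0.001003)/(-0.905400) = 1.471508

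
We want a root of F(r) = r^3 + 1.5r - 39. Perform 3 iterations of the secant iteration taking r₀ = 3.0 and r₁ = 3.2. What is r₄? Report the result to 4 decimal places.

F(3.0) = -7.500000, F(3.2) = -1.432000
r₂ = 3.200000 − (-1.432000)·(3.200000 − 3.000000) / (-1.432000 − (-7.500000)) = 3.200000 − (-0.286400)/(6.068000) = 3.247198
F(3.247198) = 0.110224
r₃ = 3.247198 − 0.110224·(3.247198 − 3.200000) / (0.110224 − (-1.432000)) = 3.247198 − (0.005202)/(1.542224) = 3.243825
F(3.243825) = -0.001433
r₄ = 3.243825 − (-0.001433)·(3.243825 − 3.247198) / (-0.001433 − 0.110224) = 3.243825 − (0.000005)/(-0.111657) = 3.243868

3.2439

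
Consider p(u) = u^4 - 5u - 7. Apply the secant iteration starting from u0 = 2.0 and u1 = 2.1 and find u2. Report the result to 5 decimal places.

2.03392

p(2.0) = -1.0000000, p(2.1) = 1.9481000
u2 = 2.1000000 − 1.9481000·(2.1000000 − 2.0000000) / (1.9481000 − (-1.0000000)) = 2.1000000 − (0.1948100)/(2.9481000) = 2.0339202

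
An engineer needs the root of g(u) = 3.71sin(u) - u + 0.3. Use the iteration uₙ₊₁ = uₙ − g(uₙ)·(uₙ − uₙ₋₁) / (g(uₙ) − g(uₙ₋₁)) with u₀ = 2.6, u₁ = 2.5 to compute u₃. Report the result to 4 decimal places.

2.5051

g(2.6) = -0.387490, g(2.5) = 0.020332
u₂ = 2.500000 − 0.020332·(2.500000 − 2.600000) / (0.020332 − (-0.387490)) = 2.500000 − (-0.002033)/(0.407822) = 2.504985
g(2.504985) = 0.000501
u₃ = 2.504985 − 0.000501·(2.504985 − 2.500000) / (0.000501 − 0.020332) = 2.504985 − (0.000002)/(-0.019831) = 2.505111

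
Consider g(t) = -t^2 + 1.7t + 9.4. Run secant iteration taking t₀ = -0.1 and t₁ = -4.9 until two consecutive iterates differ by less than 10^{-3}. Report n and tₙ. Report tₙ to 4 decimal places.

g(-0.1) = 9.220000, g(-4.9) = -22.940000
t₂ = -4.900000 − (-22.940000)·(-4.800000)/(-32.160000) = -1.476119;  |Δ| = 3.423881
g(-1.476119) = 4.711669
t₃ = -1.476119 − 4.711669·(3.423881)/(27.651669) = -2.059527;  |Δ| = 0.583407
g(-2.059527) = 1.657153
t₄ = -2.059527 − 1.657153·(-0.583407)/(-3.054515) = -2.376040;  |Δ| = 0.316514
g(-2.376040) = -0.284837
t₅ = -2.376040 − (-0.284837)·(-0.316514)/(-1.941991) = -2.329617;  |Δ| = 0.046424
g(-2.329617) = 0.012539
t₆ = -2.329617 − 0.012539·(0.046424)/(0.297376) = -2.331574;  |Δ| = 0.001957
g(-2.331574) = 0.000087
t₇ = -2.331574 − 0.000087·(-0.001957)/(-0.012452) = -2.331588;  |Δ| = 0.000014
|t₇ − t₆| = 0.000014 < 10^{-3}

n = 7, tₙ = -2.3316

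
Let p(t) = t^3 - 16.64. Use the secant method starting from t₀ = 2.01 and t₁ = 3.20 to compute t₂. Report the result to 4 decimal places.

p(2.01) = -8.519399, p(3.20) = 16.128000
t₂ = 3.200000 − 16.128000·(3.200000 − 2.010000) / (16.128000 − (-8.519399)) = 3.200000 − (19.192320)/(24.647399) = 2.421325

2.4213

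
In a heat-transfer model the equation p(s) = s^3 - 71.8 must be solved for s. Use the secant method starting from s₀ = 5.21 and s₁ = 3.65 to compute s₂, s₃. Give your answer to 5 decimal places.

p(5.21) = 69.6207610, p(3.65) = -23.1728750
s₂ = 3.6500000 − (-23.1728750)·(3.6500000 − 5.2100000) / (-23.1728750 − 69.6207610) = 3.6500000 − (36.1496850)/(-92.7936360) = 4.0395707
p(4.0395707) = -5.8817526
s₃ = 4.0395707 − (-5.8817526)·(4.0395707 − 3.6500000) / (-5.8817526 − (-23.1728750)) = 4.0395707 − (-2.2913587)/(17.2911224) = 4.1720872

4.03957, 4.17209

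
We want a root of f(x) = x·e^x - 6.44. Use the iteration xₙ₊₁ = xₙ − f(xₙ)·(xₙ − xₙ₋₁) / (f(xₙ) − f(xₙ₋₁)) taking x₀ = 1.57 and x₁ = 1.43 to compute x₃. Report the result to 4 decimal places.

1.4744

f(1.57) = 1.106438, f(1.43) = -0.464460
x₂ = 1.430000 − (-0.464460)·(1.430000 − 1.570000) / (-0.464460 − 1.106438) = 1.430000 − (0.065024)/(-1.570898) = 1.471393
f(1.471393) = -0.031644
x₃ = 1.471393 − (-0.031644)·(1.471393 − 1.430000) / (-0.031644 − (-0.464460)) = 1.471393 − (-0.001310)/(0.432817) = 1.474419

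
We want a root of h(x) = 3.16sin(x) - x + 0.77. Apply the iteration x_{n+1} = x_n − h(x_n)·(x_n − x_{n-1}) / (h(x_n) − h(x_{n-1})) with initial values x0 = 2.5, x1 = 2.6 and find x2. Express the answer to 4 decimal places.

2.5445

h(2.5) = 0.161172, h(2.6) = -0.201016
x2 = 2.600000 − (-0.201016)·(2.600000 − 2.500000) / (-0.201016 − 0.161172) = 2.600000 − (-0.020102)/(-0.362188) = 2.544500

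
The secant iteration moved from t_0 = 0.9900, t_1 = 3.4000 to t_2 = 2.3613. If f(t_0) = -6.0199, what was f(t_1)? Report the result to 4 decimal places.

4.5598

The secant line through (0.9900, -6.0199) and (3.4000, f(t_1)) crosses zero at t_2 = 2.3613.
So (0.9900, -6.0199), (3.4000, f(t_1)), (2.3613, 0) are collinear:
f(t_1) = -6.0199 · (3.4000 − 2.3613) / (0.9900 − 2.3613) = -6.0199 · (1.038700)/(-1.371300) = 4.559812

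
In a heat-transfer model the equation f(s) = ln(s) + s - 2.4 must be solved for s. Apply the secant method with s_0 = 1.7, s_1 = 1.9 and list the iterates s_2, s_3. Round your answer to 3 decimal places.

f(1.7) = -0.16937, f(1.9) = 0.14185
s_2 = 1.90000 − 0.14185·(1.90000 − 1.70000) / (0.14185 − (-0.16937)) = 1.90000 − (0.02837)/(0.31123) = 1.80884
f(1.80884) = 0.00153
s_3 = 1.80884 − 0.00153·(1.80884 − 1.90000) / (0.00153 − 0.14185) = 1.80884 − (-0.00014)/(-0.14033) = 1.80785

1.809, 1.808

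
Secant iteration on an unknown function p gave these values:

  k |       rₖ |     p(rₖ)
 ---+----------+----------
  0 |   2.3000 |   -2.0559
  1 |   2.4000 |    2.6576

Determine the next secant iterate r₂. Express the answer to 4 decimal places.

2.3436

r₂ = 2.4000 − 2.6576·(2.4000 − 2.3000) / (2.6576 − (-2.0559))
   = 2.4000 − (0.265760)/(4.713500) = 2.343617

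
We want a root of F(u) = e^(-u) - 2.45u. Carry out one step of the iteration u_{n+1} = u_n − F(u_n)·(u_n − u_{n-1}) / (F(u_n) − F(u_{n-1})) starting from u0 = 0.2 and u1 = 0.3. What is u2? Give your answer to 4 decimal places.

0.3018

F(0.2) = 0.328731, F(0.3) = 0.005818
u2 = 0.300000 − 0.005818·(0.300000 − 0.200000) / (0.005818 − 0.328731) = 0.300000 − (0.000582)/(-0.322913) = 0.301802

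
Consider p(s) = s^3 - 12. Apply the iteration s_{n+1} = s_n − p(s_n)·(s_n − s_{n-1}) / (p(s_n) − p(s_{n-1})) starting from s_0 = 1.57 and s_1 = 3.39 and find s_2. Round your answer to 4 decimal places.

p(1.57) = -8.130107, p(3.39) = 26.958219
s_2 = 3.390000 − 26.958219·(3.390000 − 1.570000) / (26.958219 − (-8.130107)) = 3.390000 − (49.063959)/(35.088326) = 1.991701

1.9917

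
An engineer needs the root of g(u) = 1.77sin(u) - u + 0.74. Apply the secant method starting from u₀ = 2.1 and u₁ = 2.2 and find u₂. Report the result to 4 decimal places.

2.1853

g(2.1) = 0.167881, g(2.2) = -0.028961
u₂ = 2.200000 − (-0.028961)·(2.200000 − 2.100000) / (-0.028961 − 0.167881) = 2.200000 − (-0.002896)/(-0.196842) = 2.185287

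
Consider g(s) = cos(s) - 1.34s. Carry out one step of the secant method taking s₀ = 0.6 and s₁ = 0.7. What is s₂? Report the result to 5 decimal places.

g(0.6) = 0.0213356, g(0.7) = -0.1731578
s₂ = 0.7000000 − (-0.1731578)·(0.7000000 − 0.6000000) / (-0.1731578 − 0.0213356) = 0.7000000 − (-0.0173158)/(-0.1944934) = 0.6109698

0.61097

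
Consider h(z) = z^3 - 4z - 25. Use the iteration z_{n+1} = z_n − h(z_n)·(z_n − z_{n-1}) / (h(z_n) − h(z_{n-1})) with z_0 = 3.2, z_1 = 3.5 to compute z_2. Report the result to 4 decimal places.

h(3.2) = -5.032000, h(3.5) = 3.875000
z_2 = 3.500000 − 3.875000·(3.500000 − 3.200000) / (3.875000 − (-5.032000)) = 3.500000 − (1.162500)/(8.907000) = 3.369485

3.3695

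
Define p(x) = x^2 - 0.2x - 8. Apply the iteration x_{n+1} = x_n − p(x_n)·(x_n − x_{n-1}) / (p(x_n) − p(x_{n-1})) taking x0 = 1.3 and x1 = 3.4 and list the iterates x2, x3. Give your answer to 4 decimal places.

2.7600, 2.9168

p(1.3) = -6.570000, p(3.4) = 2.880000
x2 = 3.400000 − 2.880000·(3.400000 − 1.300000) / (2.880000 − (-6.570000)) = 3.400000 − (6.048000)/(9.450000) = 2.760000
p(2.760000) = -0.934400
x3 = 2.760000 − (-0.934400)·(2.760000 − 3.400000) / (-0.934400 − 2.880000) = 2.760000 − (0.598016)/(-3.814400) = 2.916779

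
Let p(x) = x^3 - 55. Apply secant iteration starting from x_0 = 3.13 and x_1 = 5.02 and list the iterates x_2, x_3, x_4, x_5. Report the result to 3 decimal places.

p(3.13) = -24.33570, p(5.02) = 71.50601
x_2 = 5.02000 − 71.50601·(5.02000 − 3.13000) / (71.50601 − (-24.33570)) = 5.02000 − (135.14636)/(95.84171) = 3.60990
p(3.60990) = -7.95801
x_3 = 3.60990 − (-7.95801)·(3.60990 − 5.02000) / (-7.95801 − 71.50601) = 3.60990 − (11.22159)/(-79.46402) = 3.75112
p(3.75112) = -2.21851
x_4 = 3.75112 − (-2.21851)·(3.75112 − 3.60990) / (-2.21851 − (-7.95801)) = 3.75112 − (-0.31329)/(5.73950) = 3.80570
p(3.80570) = 0.11935
x_5 = 3.80570 − 0.11935·(3.80570 − 3.75112) / (0.11935 − (-2.21851)) = 3.80570 − (0.00651)/(2.33786) = 3.80291

3.610, 3.751, 3.806, 3.803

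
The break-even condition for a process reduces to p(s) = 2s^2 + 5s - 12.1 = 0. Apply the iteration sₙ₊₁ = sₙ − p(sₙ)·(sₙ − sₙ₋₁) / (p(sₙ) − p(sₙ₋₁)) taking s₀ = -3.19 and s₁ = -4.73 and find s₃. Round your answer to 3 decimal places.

p(-3.19) = -7.69780, p(-4.73) = 8.99580
s₂ = -4.73000 − 8.99580·(-4.73000 − (-3.19000)) / (8.99580 − (-7.69780)) = -4.73000 − (-13.85353)/(16.69360) = -3.90013
p(-3.90013) = -1.17863
s₃ = -3.90013 − (-1.17863)·(-3.90013 − (-4.73000)) / (-1.17863 − 8.99580) = -3.90013 − (-0.97811)/(-10.17443) = -3.99626

-3.996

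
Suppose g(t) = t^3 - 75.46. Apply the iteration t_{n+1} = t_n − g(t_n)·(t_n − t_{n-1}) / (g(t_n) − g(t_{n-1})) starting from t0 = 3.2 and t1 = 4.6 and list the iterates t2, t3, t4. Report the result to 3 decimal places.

4.126, 4.217, 4.226

g(3.2) = -42.69200, g(4.6) = 21.87600
t2 = 4.60000 − 21.87600·(4.60000 − 3.20000) / (21.87600 − (-42.69200)) = 4.60000 − (30.62640)/(64.56800) = 4.12567
g(4.12567) = -5.23623
t3 = 4.12567 − (-5.23623)·(4.12567 − 4.60000) / (-5.23623 − 21.87600) = 4.12567 − (2.48369)/(-27.11223) = 4.21728
g(4.21728) = -0.45378
t4 = 4.21728 − (-0.45378)·(4.21728 − 4.12567) / (-0.45378 − (-5.23623)) = 4.21728 − (-0.04157)/(4.78245) = 4.22597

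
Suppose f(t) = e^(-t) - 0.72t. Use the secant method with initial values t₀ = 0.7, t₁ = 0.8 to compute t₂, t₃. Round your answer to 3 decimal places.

f(0.7) = -0.00741, f(0.8) = -0.12667
t₂ = 0.80000 − (-0.12667)·(0.80000 − 0.70000) / (-0.12667 − (-0.00741)) = 0.80000 − (-0.01267)/(-0.11926) = 0.69378
f(0.69378) = 0.00016
t₃ = 0.69378 − 0.00016·(0.69378 − 0.80000) / (0.00016 − (-0.12667)) = 0.69378 − (-0.00002)/(0.12683) = 0.69392

0.694, 0.694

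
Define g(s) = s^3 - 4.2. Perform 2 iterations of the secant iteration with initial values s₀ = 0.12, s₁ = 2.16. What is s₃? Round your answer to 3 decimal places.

g(0.12) = -4.19827, g(2.16) = 5.87770
s₂ = 2.16000 − 5.87770·(2.16000 − 0.12000) / (5.87770 − (-4.19827)) = 2.16000 − (11.99050)/(10.07597) = 0.96999
g(0.96999) = -3.28735
s₃ = 0.96999 − (-3.28735)·(0.96999 − 2.16000) / (-3.28735 − 5.87770) = 0.96999 − (3.91198)/(-9.16505) = 1.39683

1.397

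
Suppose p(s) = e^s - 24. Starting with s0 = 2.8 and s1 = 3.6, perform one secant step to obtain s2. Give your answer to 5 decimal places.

3.09991

p(2.8) = -7.5553532, p(3.6) = 12.5982344
s2 = 3.6000000 − 12.5982344·(3.6000000 − 2.8000000) / (12.5982344 − (-7.5553532)) = 3.6000000 − (10.0785876)/(20.1535877) = 3.0999110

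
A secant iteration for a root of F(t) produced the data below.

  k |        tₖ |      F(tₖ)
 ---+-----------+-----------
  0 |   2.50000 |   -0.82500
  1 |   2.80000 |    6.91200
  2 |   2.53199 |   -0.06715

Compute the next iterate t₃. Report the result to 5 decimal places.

2.53457

t₃ = 2.53199 − (-0.06715)·(2.53199 − 2.80000) / (-0.06715 − 6.91200)
   = 2.53199 − (0.0179969)/(-6.9791500) = 2.5345687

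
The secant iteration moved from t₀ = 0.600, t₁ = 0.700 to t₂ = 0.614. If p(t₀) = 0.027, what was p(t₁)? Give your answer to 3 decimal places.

The secant line through (0.600, 0.027) and (0.700, p(t₁)) crosses zero at t₂ = 0.614.
So (0.600, 0.027), (0.700, p(t₁)), (0.614, 0) are collinear:
p(t₁) = 0.027 · (0.700 − 0.614) / (0.600 − 0.614) = 0.027 · (0.08600)/(-0.01400) = -0.16586

-0.166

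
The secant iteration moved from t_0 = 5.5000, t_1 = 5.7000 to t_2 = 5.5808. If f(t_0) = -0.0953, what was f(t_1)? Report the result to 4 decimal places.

The secant line through (5.5000, -0.0953) and (5.7000, f(t_1)) crosses zero at t_2 = 5.5808.
So (5.5000, -0.0953), (5.7000, f(t_1)), (5.5808, 0) are collinear:
f(t_1) = -0.0953 · (5.7000 − 5.5808) / (5.5000 − 5.5808) = -0.0953 · (0.119200)/(-0.080800) = 0.140591

0.1406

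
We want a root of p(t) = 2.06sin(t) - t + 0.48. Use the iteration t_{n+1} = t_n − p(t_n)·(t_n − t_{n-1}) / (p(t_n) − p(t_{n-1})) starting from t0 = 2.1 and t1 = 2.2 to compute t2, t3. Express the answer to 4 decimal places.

2.1744, 2.1751

p(2.1) = 0.158211, p(2.2) = -0.054497
t2 = 2.200000 − (-0.054497)·(2.200000 − 2.100000) / (-0.054497 − 0.158211) = 2.200000 − (-0.005450)/(-0.212709) = 2.174379
p(2.174379) = 0.001634
t3 = 2.174379 − 0.001634·(2.174379 − 2.200000) / (0.001634 − (-0.054497)) = 2.174379 − (-0.000042)/(0.056131) = 2.175125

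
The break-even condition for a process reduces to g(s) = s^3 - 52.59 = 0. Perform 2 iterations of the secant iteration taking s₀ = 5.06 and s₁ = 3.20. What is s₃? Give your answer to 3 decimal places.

3.774

g(5.06) = 76.96422, g(3.20) = -19.82200
s₂ = 3.20000 − (-19.82200)·(3.20000 − 5.06000) / (-19.82200 − 76.96422) = 3.20000 − (36.86892)/(-96.78622) = 3.58093
g(3.58093) = -6.67146
s₃ = 3.58093 − (-6.67146)·(3.58093 − 3.20000) / (-6.67146 − (-19.82200)) = 3.58093 − (-2.54137)/(13.15054) = 3.77418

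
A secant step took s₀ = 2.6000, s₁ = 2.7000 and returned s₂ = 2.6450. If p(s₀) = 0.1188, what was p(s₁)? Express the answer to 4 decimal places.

The secant line through (2.6000, 0.1188) and (2.7000, p(s₁)) crosses zero at s₂ = 2.6450.
So (2.6000, 0.1188), (2.7000, p(s₁)), (2.6450, 0) are collinear:
p(s₁) = 0.1188 · (2.7000 − 2.6450) / (2.6000 − 2.6450) = 0.1188 · (0.055000)/(-0.045000) = -0.145200

-0.1452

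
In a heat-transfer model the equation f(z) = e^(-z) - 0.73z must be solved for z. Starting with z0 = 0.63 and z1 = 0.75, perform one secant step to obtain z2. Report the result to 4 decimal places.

f(0.63) = 0.072692, f(0.75) = -0.075133
z2 = 0.750000 − (-0.075133)·(0.750000 − 0.630000) / (-0.075133 − 0.072692) = 0.750000 − (-0.009016)/(-0.147825) = 0.689009

0.6890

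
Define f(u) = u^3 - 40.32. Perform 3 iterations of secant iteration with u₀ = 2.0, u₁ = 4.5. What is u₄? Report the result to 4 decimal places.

3.4479

f(2.0) = -32.320000, f(4.5) = 50.805000
u₂ = 4.500000 − 50.805000·(4.500000 − 2.000000) / (50.805000 − (-32.320000)) = 4.500000 − (127.012500)/(83.125000) = 2.972030
f(2.972030) = -14.068169
u₃ = 2.972030 − (-14.068169)·(2.972030 − 4.500000) / (-14.068169 − 50.805000) = 2.972030 − (21.495739)/(-64.873169) = 3.303380
f(3.303380) = -4.272452
u₄ = 3.303380 − (-4.272452)·(3.303380 − 2.972030) / (-4.272452 − (-14.068169)) = 3.303380 − (-1.415678)/(9.795717) = 3.447900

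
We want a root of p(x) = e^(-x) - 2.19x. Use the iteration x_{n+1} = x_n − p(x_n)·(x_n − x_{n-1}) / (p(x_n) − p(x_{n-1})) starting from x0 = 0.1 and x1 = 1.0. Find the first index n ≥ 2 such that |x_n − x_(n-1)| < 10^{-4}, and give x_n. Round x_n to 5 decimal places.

n = 5, x_n = 0.32870

p(0.1) = 0.6858374, p(1.0) = -1.8221206
x2 = 1.0000000 − (-1.8221206)·(0.9000000)/(-2.5079580) = 0.3461180;  |Δ| = 0.6538820
p(0.3461180) = -0.0505695
x3 = 0.3461180 − (-0.0505695)·(-0.6538820)/(1.7715511) = 0.3274528;  |Δ| = 0.0186653
p(0.3274528) = 0.0036358
x4 = 0.3274528 − 0.0036358·(-0.0186653)/(0.0542053) = 0.3287047;  |Δ| = 0.0012520
p(0.3287047) = -0.0000078
x5 = 0.3287047 − (-0.0000078)·(0.0012520)/(-0.0036436) = 0.3287020;  |Δ| = 0.0000027
|x5 − x4| = 0.0000027 < 10^{-4}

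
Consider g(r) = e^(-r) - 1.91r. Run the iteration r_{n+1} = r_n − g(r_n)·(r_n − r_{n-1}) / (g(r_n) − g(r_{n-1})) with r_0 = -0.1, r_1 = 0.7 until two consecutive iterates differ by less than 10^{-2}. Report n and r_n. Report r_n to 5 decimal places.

g(-0.1) = 1.2961709, g(0.7) = -0.8404147
r_2 = 0.7000000 − (-0.8404147)·(0.8000000)/(-2.1365856) = 0.3853242;  |Δ| = 0.3146758
g(0.3853242) = -0.0557392
r_3 = 0.3853242 − (-0.0557392)·(-0.3146758)/(0.7846755) = 0.3629713;  |Δ| = 0.0223529
g(0.3629713) = 0.0023312
r_4 = 0.3629713 − 0.0023312·(-0.0223529)/(0.0580704) = 0.3638686;  |Δ| = 0.0008973
|r_4 − r_3| = 0.0008973 < 10^{-2}

n = 4, r_n = 0.36387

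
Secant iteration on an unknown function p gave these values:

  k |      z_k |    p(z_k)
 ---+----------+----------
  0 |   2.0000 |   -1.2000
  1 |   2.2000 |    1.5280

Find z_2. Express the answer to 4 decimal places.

2.0880

z_2 = 2.2000 − 1.5280·(2.2000 − 2.0000) / (1.5280 − (-1.2000))
   = 2.2000 − (0.305600)/(2.728000) = 2.087977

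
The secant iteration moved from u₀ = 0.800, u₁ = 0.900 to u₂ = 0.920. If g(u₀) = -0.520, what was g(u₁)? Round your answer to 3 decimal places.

-0.087

The secant line through (0.800, -0.520) and (0.900, g(u₁)) crosses zero at u₂ = 0.920.
So (0.800, -0.520), (0.900, g(u₁)), (0.920, 0) are collinear:
g(u₁) = -0.520 · (0.900 − 0.920) / (0.800 − 0.920) = -0.520 · (-0.02000)/(-0.12000) = -0.08667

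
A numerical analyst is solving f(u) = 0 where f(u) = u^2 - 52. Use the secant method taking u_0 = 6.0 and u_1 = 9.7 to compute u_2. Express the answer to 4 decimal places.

f(6.0) = -16.000000, f(9.7) = 42.090000
u_2 = 9.700000 − 42.090000·(9.700000 − 6.000000) / (42.090000 − (-16.000000)) = 9.700000 − (155.733000)/(58.090000) = 7.019108

7.0191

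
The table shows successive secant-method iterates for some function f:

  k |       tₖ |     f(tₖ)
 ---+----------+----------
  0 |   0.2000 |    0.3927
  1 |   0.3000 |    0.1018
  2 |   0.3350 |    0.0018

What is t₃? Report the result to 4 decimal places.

0.3356

t₃ = 0.3350 − 0.0018·(0.3350 − 0.3000) / (0.0018 − 0.1018)
   = 0.3350 − (0.000063)/(-0.100000) = 0.335630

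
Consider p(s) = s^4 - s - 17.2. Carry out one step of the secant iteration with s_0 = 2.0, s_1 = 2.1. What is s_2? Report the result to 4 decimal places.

p(2.0) = -3.200000, p(2.1) = 0.148100
s_2 = 2.100000 − 0.148100·(2.100000 − 2.000000) / (0.148100 − (-3.200000)) = 2.100000 − (0.014810)/(3.348100) = 2.095577

2.0956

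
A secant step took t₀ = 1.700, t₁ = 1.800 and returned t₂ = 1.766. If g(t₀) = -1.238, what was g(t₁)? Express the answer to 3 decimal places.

0.638

The secant line through (1.700, -1.238) and (1.800, g(t₁)) crosses zero at t₂ = 1.766.
So (1.700, -1.238), (1.800, g(t₁)), (1.766, 0) are collinear:
g(t₁) = -1.238 · (1.800 − 1.766) / (1.700 − 1.766) = -1.238 · (0.03400)/(-0.06600) = 0.63776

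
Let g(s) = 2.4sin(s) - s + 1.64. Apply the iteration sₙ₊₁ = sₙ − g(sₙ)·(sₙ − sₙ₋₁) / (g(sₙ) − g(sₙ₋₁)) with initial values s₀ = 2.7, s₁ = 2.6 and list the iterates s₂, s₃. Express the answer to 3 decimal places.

2.689, 2.689

g(2.7) = -0.03429, g(2.6) = 0.27720
s₂ = 2.60000 − 0.27720·(2.60000 − 2.70000) / (0.27720 − (-0.03429)) = 2.60000 − (-0.02772)/(0.31149) = 2.68899
g(2.68899) = 0.00054
s₃ = 2.68899 − 0.00054·(2.68899 − 2.60000) / (0.00054 − 0.27720) = 2.68899 − (0.00005)/(-0.27666) = 2.68917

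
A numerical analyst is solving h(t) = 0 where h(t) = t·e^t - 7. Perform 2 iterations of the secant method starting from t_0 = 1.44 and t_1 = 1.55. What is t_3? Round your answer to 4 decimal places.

1.5243

h(1.44) = -0.922198, h(1.55) = 0.302779
t_2 = 1.550000 − 0.302779·(1.550000 − 1.440000) / (0.302779 − (-0.922198)) = 1.550000 − (0.033306)/(1.224977) = 1.522811
h(1.522811) = -0.017764
t_3 = 1.522811 − (-0.017764)·(1.522811 − 1.550000) / (-0.017764 − 0.302779) = 1.522811 − (0.000483)/(-0.320542) = 1.524318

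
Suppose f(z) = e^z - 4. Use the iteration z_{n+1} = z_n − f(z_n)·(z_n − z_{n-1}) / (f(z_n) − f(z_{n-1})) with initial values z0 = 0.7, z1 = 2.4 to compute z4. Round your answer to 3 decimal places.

1.409

f(0.7) = -1.98625, f(2.4) = 7.02318
z2 = 2.40000 − 7.02318·(2.40000 − 0.70000) / (7.02318 − (-1.98625)) = 2.40000 − (11.93940)/(9.00942) = 1.07479
f(1.07479) = -1.07063
z3 = 1.07479 − (-1.07063)·(1.07479 − 2.40000) / (-1.07063 − 7.02318) = 1.07479 − (1.41881)/(-8.09381) = 1.25008
f(1.25008) = -0.50937
z4 = 1.25008 − (-0.50937)·(1.25008 − 1.07479) / (-0.50937 − (-1.07063)) = 1.25008 − (-0.08929)/(0.56126) = 1.40917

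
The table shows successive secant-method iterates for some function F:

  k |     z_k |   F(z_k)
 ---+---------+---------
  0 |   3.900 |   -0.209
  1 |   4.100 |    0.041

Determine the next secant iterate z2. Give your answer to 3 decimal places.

4.067

z2 = 4.100 − 0.041·(4.100 − 3.900) / (0.041 − (-0.209))
   = 4.100 − (0.00820)/(0.25000) = 4.06720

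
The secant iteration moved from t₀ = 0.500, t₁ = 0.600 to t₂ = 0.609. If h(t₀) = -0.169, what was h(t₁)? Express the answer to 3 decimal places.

-0.014

The secant line through (0.500, -0.169) and (0.600, h(t₁)) crosses zero at t₂ = 0.609.
So (0.500, -0.169), (0.600, h(t₁)), (0.609, 0) are collinear:
h(t₁) = -0.169 · (0.600 − 0.609) / (0.500 − 0.609) = -0.169 · (-0.00900)/(-0.10900) = -0.01395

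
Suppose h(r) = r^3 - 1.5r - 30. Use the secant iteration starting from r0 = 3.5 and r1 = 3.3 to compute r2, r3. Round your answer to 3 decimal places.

h(3.5) = 7.62500, h(3.3) = 0.98700
r2 = 3.30000 − 0.98700·(3.30000 − 3.50000) / (0.98700 − 7.62500) = 3.30000 − (-0.19740)/(-6.63800) = 3.27026
h(3.27026) = 0.06880
r3 = 3.27026 − 0.06880·(3.27026 − 3.30000) / (0.06880 − 0.98700) = 3.27026 − (-0.00205)/(-0.91820) = 3.26803

3.270, 3.268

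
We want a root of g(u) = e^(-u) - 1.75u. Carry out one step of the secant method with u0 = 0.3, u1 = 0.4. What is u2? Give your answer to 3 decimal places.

g(0.3) = 0.21582, g(0.4) = -0.02968
u2 = 0.40000 − (-0.02968)·(0.40000 − 0.30000) / (-0.02968 − 0.21582) = 0.40000 − (-0.00297)/(-0.24550) = 0.38791

0.388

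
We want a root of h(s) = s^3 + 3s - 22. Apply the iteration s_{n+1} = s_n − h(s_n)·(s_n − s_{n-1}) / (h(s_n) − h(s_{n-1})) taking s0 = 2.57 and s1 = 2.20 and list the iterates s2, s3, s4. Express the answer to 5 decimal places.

2.43643, 2.44832, 2.44732

h(2.57) = 2.6845930, h(2.20) = -4.7520000
s2 = 2.2000000 − (-4.7520000)·(2.2000000 − 2.5700000) / (-4.7520000 − 2.6845930) = 2.2000000 − (1.7582400)/(-7.4365930) = 2.4364308
h(2.4364308) = -0.2275781
s3 = 2.4364308 − (-0.2275781)·(2.4364308 − 2.2000000) / (-0.2275781 − (-4.7520000)) = 2.4364308 − (-0.0538065)/(4.5244219) = 2.4483233
h(2.4483233) = 0.0209225
s4 = 2.4483233 − 0.0209225·(2.4483233 − 2.4364308) / (0.0209225 − (-0.2275781)) = 2.4483233 − (0.0002488)/(0.2485006) = 2.4473220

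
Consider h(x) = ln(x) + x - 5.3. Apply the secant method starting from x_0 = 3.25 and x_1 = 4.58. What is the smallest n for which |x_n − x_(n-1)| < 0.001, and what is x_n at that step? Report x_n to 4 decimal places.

n = 4, x_n = 3.9311

h(3.25) = -0.871345, h(4.58) = 0.801699
x_2 = 4.580000 − 0.801699·(1.330000)/(1.673044) = 3.942683;  |Δ| = 0.637317
h(3.942683) = 0.014544
x_3 = 3.942683 − 0.014544·(-0.637317)/(-0.787155) = 3.930907;  |Δ| = 0.011776
h(3.930907) = -0.000223
x_4 = 3.930907 − (-0.000223)·(-0.011776)/(-0.014767) = 3.931085;  |Δ| = 0.000178
|x_4 − x_3| = 0.000178 < 0.001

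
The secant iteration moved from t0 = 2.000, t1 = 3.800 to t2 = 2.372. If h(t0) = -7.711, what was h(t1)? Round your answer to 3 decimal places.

The secant line through (2.000, -7.711) and (3.800, h(t1)) crosses zero at t2 = 2.372.
So (2.000, -7.711), (3.800, h(t1)), (2.372, 0) are collinear:
h(t1) = -7.711 · (3.800 − 2.372) / (2.000 − 2.372) = -7.711 · (1.42800)/(-0.37200) = 29.60029

29.600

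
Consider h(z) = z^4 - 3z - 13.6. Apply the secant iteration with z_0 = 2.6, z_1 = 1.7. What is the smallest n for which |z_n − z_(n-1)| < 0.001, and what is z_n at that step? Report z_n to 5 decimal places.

n = 6, z_n = 2.11314

h(2.6) = 24.2976000, h(1.7) = -10.3479000
z_2 = 1.7000000 − (-10.3479000)·(-0.9000000)/(-34.6455000) = 1.9688115;  |Δ| = 0.2688115
h(1.9688115) = -4.4813620
z_3 = 1.9688115 − (-4.4813620)·(0.2688115)/(5.8665380) = 2.1741527;  |Δ| = 0.2053412
h(2.1741527) = 2.2215035
z_4 = 2.1741527 − 2.2215035·(0.2053412)/(6.7028655) = 2.1060973;  |Δ| = 0.0680554
h(2.1060973) = -0.2433374
z_5 = 2.1060973 − (-0.2433374)·(-0.0680554)/(-2.4648409) = 2.1128160;  |Δ| = 0.0067187
h(2.1128160) = -0.0112293
z_6 = 2.1128160 − (-0.0112293)·(0.0067187)/(0.2321081) = 2.1131410;  |Δ| = 0.0003250
|z_6 − z_5| = 0.0003250 < 0.001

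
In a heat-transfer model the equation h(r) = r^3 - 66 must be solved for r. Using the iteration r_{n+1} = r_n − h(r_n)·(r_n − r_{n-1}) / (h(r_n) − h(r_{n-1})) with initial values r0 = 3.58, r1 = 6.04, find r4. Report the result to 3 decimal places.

4.044

h(3.58) = -20.11729, h(6.04) = 154.34886
r2 = 6.04000 − 154.34886·(6.04000 − 3.58000) / (154.34886 − (-20.11729)) = 6.04000 − (379.69821)/(174.46615) = 3.86366
h(3.86366) = -8.32393
r3 = 3.86366 − (-8.32393)·(3.86366 − 6.04000) / (-8.32393 − 154.34886) = 3.86366 − (18.11573)/(-162.67279) = 3.97502
h(3.97502) = -3.19157
r4 = 3.97502 − (-3.19157)·(3.97502 − 3.86366) / (-3.19157 − (-8.32393)) = 3.97502 − (-0.35542)/(5.13236) = 4.04427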